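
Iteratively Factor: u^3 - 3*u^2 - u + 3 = (u - 1)*(u^2 - 2*u - 3) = (u - 1)*(u + 1)*(u - 3)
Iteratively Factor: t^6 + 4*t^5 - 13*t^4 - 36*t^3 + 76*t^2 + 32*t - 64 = (t - 1)*(t^5 + 5*t^4 - 8*t^3 - 44*t^2 + 32*t + 64) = (t - 1)*(t + 1)*(t^4 + 4*t^3 - 12*t^2 - 32*t + 64) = (t - 2)*(t - 1)*(t + 1)*(t^3 + 6*t^2 - 32) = (t - 2)^2*(t - 1)*(t + 1)*(t^2 + 8*t + 16) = (t - 2)^2*(t - 1)*(t + 1)*(t + 4)*(t + 4)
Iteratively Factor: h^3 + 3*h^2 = (h)*(h^2 + 3*h) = h*(h + 3)*(h)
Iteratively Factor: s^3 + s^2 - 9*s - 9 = (s + 1)*(s^2 - 9) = (s + 1)*(s + 3)*(s - 3)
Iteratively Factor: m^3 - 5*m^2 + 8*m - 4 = (m - 1)*(m^2 - 4*m + 4) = (m - 2)*(m - 1)*(m - 2)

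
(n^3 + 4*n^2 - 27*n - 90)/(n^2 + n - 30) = n + 3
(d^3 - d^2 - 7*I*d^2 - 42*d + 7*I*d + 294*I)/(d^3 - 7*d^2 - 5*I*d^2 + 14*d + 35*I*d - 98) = (d + 6)/(d + 2*I)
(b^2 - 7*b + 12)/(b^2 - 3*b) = (b - 4)/b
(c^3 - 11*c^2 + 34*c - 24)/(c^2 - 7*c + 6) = c - 4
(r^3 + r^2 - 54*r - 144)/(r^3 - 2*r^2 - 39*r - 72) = (r + 6)/(r + 3)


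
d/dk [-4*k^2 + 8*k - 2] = 8 - 8*k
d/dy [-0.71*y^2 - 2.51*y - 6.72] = -1.42*y - 2.51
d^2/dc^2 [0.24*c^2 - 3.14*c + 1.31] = 0.480000000000000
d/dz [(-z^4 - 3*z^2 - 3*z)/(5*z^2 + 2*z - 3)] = (-10*z^5 - 6*z^4 + 12*z^3 + 9*z^2 + 18*z + 9)/(25*z^4 + 20*z^3 - 26*z^2 - 12*z + 9)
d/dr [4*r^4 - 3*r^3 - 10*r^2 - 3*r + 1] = 16*r^3 - 9*r^2 - 20*r - 3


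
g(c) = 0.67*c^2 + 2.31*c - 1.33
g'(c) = 1.34*c + 2.31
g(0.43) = -0.21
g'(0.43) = 2.89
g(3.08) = 12.14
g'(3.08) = 6.44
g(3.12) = 12.40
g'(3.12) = 6.49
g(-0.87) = -2.83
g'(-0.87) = 1.14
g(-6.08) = 9.39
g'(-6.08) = -5.84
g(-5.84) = 8.03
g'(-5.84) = -5.52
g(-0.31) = -1.98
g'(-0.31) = 1.89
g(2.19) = 6.94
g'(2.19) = 5.24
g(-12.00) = 67.43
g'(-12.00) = -13.77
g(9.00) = 73.73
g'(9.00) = 14.37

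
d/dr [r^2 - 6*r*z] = 2*r - 6*z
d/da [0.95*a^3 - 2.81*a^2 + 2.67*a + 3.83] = 2.85*a^2 - 5.62*a + 2.67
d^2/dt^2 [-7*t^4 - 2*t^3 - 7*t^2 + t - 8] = -84*t^2 - 12*t - 14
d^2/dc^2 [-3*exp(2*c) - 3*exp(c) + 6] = (-12*exp(c) - 3)*exp(c)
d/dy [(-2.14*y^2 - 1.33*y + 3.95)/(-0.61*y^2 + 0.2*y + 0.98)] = (-1.2393*y^2 + 0.6246*y - 2.0934)/(0.3721*y^4 - 0.244*y^3 - 1.1556*y^2 + 0.392*y + 0.9604)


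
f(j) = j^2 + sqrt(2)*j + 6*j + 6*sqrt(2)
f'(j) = 2*j + sqrt(2) + 6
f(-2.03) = -2.44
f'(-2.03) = 3.35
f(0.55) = 12.87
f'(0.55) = 8.51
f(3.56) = 47.55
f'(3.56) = 14.53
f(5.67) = 82.67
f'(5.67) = 18.75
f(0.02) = 8.63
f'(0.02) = 7.45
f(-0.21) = 6.97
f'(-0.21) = 6.99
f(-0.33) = 6.15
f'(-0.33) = 6.75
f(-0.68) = 3.91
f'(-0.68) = 6.05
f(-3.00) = -4.76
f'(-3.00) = 1.41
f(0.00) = 8.49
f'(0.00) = 7.41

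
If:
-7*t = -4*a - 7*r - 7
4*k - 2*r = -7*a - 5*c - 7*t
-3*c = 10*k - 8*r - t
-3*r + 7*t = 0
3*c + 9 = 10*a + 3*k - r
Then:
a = 5194/2971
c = 9553/11884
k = -18953/5942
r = -41573/11884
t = -17817/11884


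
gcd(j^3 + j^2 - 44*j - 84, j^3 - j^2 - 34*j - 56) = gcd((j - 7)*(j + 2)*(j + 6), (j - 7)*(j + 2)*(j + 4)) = j^2 - 5*j - 14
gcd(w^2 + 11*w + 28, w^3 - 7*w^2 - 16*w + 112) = w + 4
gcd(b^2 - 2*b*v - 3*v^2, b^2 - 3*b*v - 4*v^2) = b + v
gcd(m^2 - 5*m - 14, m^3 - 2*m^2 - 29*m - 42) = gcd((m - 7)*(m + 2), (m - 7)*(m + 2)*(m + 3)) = m^2 - 5*m - 14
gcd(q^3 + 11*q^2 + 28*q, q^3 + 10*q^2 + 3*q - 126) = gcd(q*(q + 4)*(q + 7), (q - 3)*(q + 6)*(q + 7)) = q + 7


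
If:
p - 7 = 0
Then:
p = 7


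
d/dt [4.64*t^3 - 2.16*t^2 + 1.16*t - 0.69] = 13.92*t^2 - 4.32*t + 1.16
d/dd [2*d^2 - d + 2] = 4*d - 1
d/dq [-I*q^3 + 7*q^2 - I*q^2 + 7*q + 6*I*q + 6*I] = -3*I*q^2 + 2*q*(7 - I) + 7 + 6*I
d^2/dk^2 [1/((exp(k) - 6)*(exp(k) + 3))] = (4*exp(3*k) - 9*exp(2*k) + 81*exp(k) - 54)*exp(k)/(exp(6*k) - 9*exp(5*k) - 27*exp(4*k) + 297*exp(3*k) + 486*exp(2*k) - 2916*exp(k) - 5832)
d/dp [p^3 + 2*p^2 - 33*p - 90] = 3*p^2 + 4*p - 33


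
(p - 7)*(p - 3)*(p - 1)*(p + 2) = p^4 - 9*p^3 + 9*p^2 + 41*p - 42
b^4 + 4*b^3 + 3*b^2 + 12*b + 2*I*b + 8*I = (b + 4)*(b - 2*I)*(b + I)^2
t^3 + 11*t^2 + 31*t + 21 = (t + 1)*(t + 3)*(t + 7)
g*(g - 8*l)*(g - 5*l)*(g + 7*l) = g^4 - 6*g^3*l - 51*g^2*l^2 + 280*g*l^3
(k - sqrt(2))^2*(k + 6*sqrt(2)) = k^3 + 4*sqrt(2)*k^2 - 22*k + 12*sqrt(2)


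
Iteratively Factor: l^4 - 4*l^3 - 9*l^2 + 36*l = (l - 3)*(l^3 - l^2 - 12*l) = (l - 4)*(l - 3)*(l^2 + 3*l) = (l - 4)*(l - 3)*(l + 3)*(l)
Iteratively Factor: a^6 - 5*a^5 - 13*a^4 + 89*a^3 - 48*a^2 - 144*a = (a)*(a^5 - 5*a^4 - 13*a^3 + 89*a^2 - 48*a - 144) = a*(a + 1)*(a^4 - 6*a^3 - 7*a^2 + 96*a - 144) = a*(a - 3)*(a + 1)*(a^3 - 3*a^2 - 16*a + 48) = a*(a - 3)*(a + 1)*(a + 4)*(a^2 - 7*a + 12) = a*(a - 3)^2*(a + 1)*(a + 4)*(a - 4)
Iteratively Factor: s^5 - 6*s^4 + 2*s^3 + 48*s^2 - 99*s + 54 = (s - 1)*(s^4 - 5*s^3 - 3*s^2 + 45*s - 54) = (s - 3)*(s - 1)*(s^3 - 2*s^2 - 9*s + 18) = (s - 3)*(s - 1)*(s + 3)*(s^2 - 5*s + 6) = (s - 3)^2*(s - 1)*(s + 3)*(s - 2)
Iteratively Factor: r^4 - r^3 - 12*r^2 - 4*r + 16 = (r - 4)*(r^3 + 3*r^2 - 4) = (r - 4)*(r - 1)*(r^2 + 4*r + 4) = (r - 4)*(r - 1)*(r + 2)*(r + 2)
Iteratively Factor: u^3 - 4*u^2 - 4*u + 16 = (u - 4)*(u^2 - 4) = (u - 4)*(u + 2)*(u - 2)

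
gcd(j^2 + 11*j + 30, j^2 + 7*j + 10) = j + 5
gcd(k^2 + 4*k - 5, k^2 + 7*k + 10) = k + 5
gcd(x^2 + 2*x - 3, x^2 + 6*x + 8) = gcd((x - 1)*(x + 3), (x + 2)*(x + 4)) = 1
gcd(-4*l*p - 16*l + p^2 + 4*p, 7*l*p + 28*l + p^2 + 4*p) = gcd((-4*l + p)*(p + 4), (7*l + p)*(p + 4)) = p + 4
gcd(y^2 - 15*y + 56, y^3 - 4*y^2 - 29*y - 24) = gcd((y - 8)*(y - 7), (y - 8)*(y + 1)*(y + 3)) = y - 8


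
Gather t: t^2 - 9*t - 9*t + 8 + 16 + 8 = t^2 - 18*t + 32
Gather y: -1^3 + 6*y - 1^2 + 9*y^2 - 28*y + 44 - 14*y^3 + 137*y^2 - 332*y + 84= -14*y^3 + 146*y^2 - 354*y + 126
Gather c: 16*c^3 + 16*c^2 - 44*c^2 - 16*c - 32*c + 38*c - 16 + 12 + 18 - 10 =16*c^3 - 28*c^2 - 10*c + 4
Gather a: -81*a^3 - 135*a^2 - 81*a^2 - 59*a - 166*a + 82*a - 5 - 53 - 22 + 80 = -81*a^3 - 216*a^2 - 143*a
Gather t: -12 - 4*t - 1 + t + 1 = -3*t - 12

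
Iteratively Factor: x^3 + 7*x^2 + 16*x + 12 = (x + 3)*(x^2 + 4*x + 4) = (x + 2)*(x + 3)*(x + 2)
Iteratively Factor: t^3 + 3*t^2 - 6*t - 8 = (t + 1)*(t^2 + 2*t - 8) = (t - 2)*(t + 1)*(t + 4)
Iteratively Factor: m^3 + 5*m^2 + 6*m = (m + 2)*(m^2 + 3*m) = (m + 2)*(m + 3)*(m)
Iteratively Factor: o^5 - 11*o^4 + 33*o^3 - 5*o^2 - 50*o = (o + 1)*(o^4 - 12*o^3 + 45*o^2 - 50*o) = (o - 5)*(o + 1)*(o^3 - 7*o^2 + 10*o) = (o - 5)^2*(o + 1)*(o^2 - 2*o) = (o - 5)^2*(o - 2)*(o + 1)*(o)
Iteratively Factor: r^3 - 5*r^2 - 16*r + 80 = (r - 4)*(r^2 - r - 20) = (r - 4)*(r + 4)*(r - 5)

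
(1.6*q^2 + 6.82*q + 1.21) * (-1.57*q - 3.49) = -2.512*q^3 - 16.2914*q^2 - 25.7015*q - 4.2229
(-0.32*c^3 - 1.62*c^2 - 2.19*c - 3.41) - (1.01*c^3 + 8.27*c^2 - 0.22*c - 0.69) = -1.33*c^3 - 9.89*c^2 - 1.97*c - 2.72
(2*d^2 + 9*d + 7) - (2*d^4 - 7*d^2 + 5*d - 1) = -2*d^4 + 9*d^2 + 4*d + 8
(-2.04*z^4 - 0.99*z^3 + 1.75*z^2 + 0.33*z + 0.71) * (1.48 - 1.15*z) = 2.346*z^5 - 1.8807*z^4 - 3.4777*z^3 + 2.2105*z^2 - 0.3281*z + 1.0508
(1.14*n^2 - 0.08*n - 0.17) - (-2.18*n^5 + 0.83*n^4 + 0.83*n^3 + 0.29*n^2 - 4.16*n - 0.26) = 2.18*n^5 - 0.83*n^4 - 0.83*n^3 + 0.85*n^2 + 4.08*n + 0.09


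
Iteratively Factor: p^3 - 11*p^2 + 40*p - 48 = (p - 4)*(p^2 - 7*p + 12) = (p - 4)*(p - 3)*(p - 4)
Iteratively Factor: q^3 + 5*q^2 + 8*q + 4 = (q + 2)*(q^2 + 3*q + 2) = (q + 1)*(q + 2)*(q + 2)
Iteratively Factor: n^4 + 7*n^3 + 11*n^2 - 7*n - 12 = (n + 4)*(n^3 + 3*n^2 - n - 3) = (n - 1)*(n + 4)*(n^2 + 4*n + 3) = (n - 1)*(n + 3)*(n + 4)*(n + 1)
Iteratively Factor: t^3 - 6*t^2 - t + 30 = (t + 2)*(t^2 - 8*t + 15) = (t - 3)*(t + 2)*(t - 5)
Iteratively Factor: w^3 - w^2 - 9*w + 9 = (w - 1)*(w^2 - 9) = (w - 3)*(w - 1)*(w + 3)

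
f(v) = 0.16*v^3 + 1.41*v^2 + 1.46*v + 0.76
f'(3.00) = 14.24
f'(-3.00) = -2.68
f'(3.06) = 14.58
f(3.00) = 22.15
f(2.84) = 19.94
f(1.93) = 9.98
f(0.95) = 3.56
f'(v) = 0.48*v^2 + 2.82*v + 1.46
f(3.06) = 23.01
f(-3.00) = 4.75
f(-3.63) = 6.39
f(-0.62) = 0.36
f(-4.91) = 8.64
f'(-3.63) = -2.45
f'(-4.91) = -0.81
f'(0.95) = 4.57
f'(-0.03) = 1.38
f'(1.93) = 8.69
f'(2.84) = 13.34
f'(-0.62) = -0.10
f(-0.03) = 0.72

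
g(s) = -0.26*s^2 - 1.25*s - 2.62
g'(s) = -0.52*s - 1.25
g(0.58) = -3.43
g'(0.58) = -1.55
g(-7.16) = -7.00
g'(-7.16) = 2.47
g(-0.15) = -2.44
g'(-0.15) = -1.17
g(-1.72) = -1.24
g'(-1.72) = -0.36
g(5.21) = -16.19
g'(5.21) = -3.96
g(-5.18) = -3.12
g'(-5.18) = 1.44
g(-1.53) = -1.32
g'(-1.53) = -0.45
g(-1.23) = -1.48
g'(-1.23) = -0.61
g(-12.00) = -25.06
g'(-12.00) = 4.99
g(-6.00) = -4.48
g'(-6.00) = 1.87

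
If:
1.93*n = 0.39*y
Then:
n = 0.202072538860104*y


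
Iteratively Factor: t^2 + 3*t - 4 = (t - 1)*(t + 4)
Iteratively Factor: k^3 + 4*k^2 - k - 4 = (k - 1)*(k^2 + 5*k + 4) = (k - 1)*(k + 1)*(k + 4)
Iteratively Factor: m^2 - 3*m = (m)*(m - 3)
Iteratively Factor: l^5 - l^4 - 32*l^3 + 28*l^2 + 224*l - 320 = (l - 5)*(l^4 + 4*l^3 - 12*l^2 - 32*l + 64) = (l - 5)*(l - 2)*(l^3 + 6*l^2 - 32) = (l - 5)*(l - 2)*(l + 4)*(l^2 + 2*l - 8) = (l - 5)*(l - 2)^2*(l + 4)*(l + 4)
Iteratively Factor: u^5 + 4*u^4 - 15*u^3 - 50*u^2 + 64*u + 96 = (u - 2)*(u^4 + 6*u^3 - 3*u^2 - 56*u - 48) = (u - 2)*(u + 1)*(u^3 + 5*u^2 - 8*u - 48) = (u - 3)*(u - 2)*(u + 1)*(u^2 + 8*u + 16) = (u - 3)*(u - 2)*(u + 1)*(u + 4)*(u + 4)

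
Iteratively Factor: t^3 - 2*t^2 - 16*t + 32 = (t - 2)*(t^2 - 16) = (t - 4)*(t - 2)*(t + 4)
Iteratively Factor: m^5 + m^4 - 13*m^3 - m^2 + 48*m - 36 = (m - 2)*(m^4 + 3*m^3 - 7*m^2 - 15*m + 18) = (m - 2)^2*(m^3 + 5*m^2 + 3*m - 9) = (m - 2)^2*(m + 3)*(m^2 + 2*m - 3) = (m - 2)^2*(m - 1)*(m + 3)*(m + 3)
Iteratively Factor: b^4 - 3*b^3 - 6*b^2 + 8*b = (b - 4)*(b^3 + b^2 - 2*b) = (b - 4)*(b + 2)*(b^2 - b) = (b - 4)*(b - 1)*(b + 2)*(b)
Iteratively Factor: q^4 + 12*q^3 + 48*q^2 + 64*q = (q + 4)*(q^3 + 8*q^2 + 16*q) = (q + 4)^2*(q^2 + 4*q) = q*(q + 4)^2*(q + 4)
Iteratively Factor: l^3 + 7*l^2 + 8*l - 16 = (l - 1)*(l^2 + 8*l + 16) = (l - 1)*(l + 4)*(l + 4)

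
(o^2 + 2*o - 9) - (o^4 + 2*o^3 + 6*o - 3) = -o^4 - 2*o^3 + o^2 - 4*o - 6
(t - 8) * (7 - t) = -t^2 + 15*t - 56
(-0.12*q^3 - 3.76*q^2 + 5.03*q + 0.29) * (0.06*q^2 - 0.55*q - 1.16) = -0.0072*q^5 - 0.1596*q^4 + 2.509*q^3 + 1.6125*q^2 - 5.9943*q - 0.3364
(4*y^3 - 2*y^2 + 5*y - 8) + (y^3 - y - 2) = 5*y^3 - 2*y^2 + 4*y - 10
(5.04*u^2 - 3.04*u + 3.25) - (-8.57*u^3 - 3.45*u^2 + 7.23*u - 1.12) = 8.57*u^3 + 8.49*u^2 - 10.27*u + 4.37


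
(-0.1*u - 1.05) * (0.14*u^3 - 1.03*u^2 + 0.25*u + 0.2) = -0.014*u^4 - 0.044*u^3 + 1.0565*u^2 - 0.2825*u - 0.21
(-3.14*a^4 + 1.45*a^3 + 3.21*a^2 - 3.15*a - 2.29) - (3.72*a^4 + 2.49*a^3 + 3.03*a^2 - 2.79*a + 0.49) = -6.86*a^4 - 1.04*a^3 + 0.18*a^2 - 0.36*a - 2.78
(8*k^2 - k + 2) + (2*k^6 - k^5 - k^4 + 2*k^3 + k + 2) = 2*k^6 - k^5 - k^4 + 2*k^3 + 8*k^2 + 4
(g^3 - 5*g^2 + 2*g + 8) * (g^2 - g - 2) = g^5 - 6*g^4 + 5*g^3 + 16*g^2 - 12*g - 16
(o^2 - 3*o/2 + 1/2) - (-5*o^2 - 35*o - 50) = 6*o^2 + 67*o/2 + 101/2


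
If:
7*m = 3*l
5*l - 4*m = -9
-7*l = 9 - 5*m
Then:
No Solution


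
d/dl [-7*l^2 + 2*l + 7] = 2 - 14*l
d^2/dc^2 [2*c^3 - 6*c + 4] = 12*c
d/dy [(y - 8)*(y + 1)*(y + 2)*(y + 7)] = 4*y^3 + 6*y^2 - 114*y - 170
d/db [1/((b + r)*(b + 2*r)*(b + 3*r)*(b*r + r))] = (-(b + 1)*(b + r)*(b + 2*r) - (b + 1)*(b + r)*(b + 3*r) - (b + 1)*(b + 2*r)*(b + 3*r) - (b + r)*(b + 2*r)*(b + 3*r))/(r*(b + 1)^2*(b + r)^2*(b + 2*r)^2*(b + 3*r)^2)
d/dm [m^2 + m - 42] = 2*m + 1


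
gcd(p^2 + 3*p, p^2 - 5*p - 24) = p + 3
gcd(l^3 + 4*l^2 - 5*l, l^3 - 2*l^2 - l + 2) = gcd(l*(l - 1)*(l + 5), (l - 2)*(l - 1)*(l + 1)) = l - 1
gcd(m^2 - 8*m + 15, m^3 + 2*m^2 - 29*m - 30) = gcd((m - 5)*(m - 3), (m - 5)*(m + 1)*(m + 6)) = m - 5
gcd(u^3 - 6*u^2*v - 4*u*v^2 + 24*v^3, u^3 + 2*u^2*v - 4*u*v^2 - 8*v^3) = u^2 - 4*v^2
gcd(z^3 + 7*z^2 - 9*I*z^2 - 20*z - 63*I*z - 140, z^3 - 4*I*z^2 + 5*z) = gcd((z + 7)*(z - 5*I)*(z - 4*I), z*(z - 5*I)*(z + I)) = z - 5*I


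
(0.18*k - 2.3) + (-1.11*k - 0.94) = -0.93*k - 3.24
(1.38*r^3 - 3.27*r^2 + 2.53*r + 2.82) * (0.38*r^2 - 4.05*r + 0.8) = 0.5244*r^5 - 6.8316*r^4 + 15.3089*r^3 - 11.7909*r^2 - 9.397*r + 2.256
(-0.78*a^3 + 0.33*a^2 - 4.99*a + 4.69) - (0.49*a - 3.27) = -0.78*a^3 + 0.33*a^2 - 5.48*a + 7.96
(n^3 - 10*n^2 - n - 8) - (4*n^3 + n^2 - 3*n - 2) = -3*n^3 - 11*n^2 + 2*n - 6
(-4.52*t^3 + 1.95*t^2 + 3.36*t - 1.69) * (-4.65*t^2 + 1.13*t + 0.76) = 21.018*t^5 - 14.1751*t^4 - 16.8557*t^3 + 13.1373*t^2 + 0.6439*t - 1.2844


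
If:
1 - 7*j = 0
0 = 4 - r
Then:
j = 1/7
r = 4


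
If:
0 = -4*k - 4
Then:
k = -1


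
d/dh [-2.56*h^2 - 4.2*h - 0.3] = -5.12*h - 4.2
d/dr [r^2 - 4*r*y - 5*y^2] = 2*r - 4*y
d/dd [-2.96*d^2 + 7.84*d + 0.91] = 7.84 - 5.92*d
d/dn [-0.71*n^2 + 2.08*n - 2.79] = 2.08 - 1.42*n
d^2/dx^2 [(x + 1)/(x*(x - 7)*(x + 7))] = 2*(3*x^5 + 6*x^4 + 49*x^3 - 147*x^2 + 2401)/(x^3*(x^6 - 147*x^4 + 7203*x^2 - 117649))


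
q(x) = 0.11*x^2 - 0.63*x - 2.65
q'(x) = 0.22*x - 0.63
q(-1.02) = -1.89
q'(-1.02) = -0.85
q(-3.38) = 0.74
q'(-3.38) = -1.37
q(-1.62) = -1.34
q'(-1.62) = -0.99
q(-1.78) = -1.18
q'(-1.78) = -1.02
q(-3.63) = 1.09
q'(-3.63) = -1.43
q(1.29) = -3.28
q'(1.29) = -0.35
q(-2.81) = -0.01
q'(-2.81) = -1.25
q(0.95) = -3.15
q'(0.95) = -0.42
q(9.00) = 0.59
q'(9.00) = 1.35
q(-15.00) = 31.55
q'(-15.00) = -3.93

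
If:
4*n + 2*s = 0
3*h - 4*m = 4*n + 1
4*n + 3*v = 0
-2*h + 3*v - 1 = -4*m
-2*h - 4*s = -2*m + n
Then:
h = 14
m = 35/4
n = 3/2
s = -3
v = -2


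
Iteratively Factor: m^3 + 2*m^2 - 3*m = (m)*(m^2 + 2*m - 3) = m*(m - 1)*(m + 3)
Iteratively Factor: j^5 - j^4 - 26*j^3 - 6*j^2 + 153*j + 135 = (j + 3)*(j^4 - 4*j^3 - 14*j^2 + 36*j + 45) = (j - 3)*(j + 3)*(j^3 - j^2 - 17*j - 15) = (j - 5)*(j - 3)*(j + 3)*(j^2 + 4*j + 3) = (j - 5)*(j - 3)*(j + 1)*(j + 3)*(j + 3)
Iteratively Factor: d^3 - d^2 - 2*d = (d - 2)*(d^2 + d) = d*(d - 2)*(d + 1)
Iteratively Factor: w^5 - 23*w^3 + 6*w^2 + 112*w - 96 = (w + 3)*(w^4 - 3*w^3 - 14*w^2 + 48*w - 32) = (w - 1)*(w + 3)*(w^3 - 2*w^2 - 16*w + 32) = (w - 2)*(w - 1)*(w + 3)*(w^2 - 16) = (w - 4)*(w - 2)*(w - 1)*(w + 3)*(w + 4)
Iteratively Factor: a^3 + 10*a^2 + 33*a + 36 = (a + 4)*(a^2 + 6*a + 9) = (a + 3)*(a + 4)*(a + 3)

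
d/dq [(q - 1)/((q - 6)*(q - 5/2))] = 2*(-2*q^2 + 4*q + 13)/(4*q^4 - 68*q^3 + 409*q^2 - 1020*q + 900)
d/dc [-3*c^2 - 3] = -6*c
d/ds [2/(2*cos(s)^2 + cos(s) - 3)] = 2*(4*cos(s) + 1)*sin(s)/(cos(s) + cos(2*s) - 2)^2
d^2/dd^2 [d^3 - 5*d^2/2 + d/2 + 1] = 6*d - 5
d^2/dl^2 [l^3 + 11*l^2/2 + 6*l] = 6*l + 11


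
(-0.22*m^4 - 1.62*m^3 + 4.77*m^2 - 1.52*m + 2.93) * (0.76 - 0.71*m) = 0.1562*m^5 + 0.983*m^4 - 4.6179*m^3 + 4.7044*m^2 - 3.2355*m + 2.2268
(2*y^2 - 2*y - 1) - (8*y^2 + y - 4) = -6*y^2 - 3*y + 3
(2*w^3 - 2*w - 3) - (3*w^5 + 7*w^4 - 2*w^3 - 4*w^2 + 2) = -3*w^5 - 7*w^4 + 4*w^3 + 4*w^2 - 2*w - 5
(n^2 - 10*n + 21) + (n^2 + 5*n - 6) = 2*n^2 - 5*n + 15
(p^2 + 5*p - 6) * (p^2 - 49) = p^4 + 5*p^3 - 55*p^2 - 245*p + 294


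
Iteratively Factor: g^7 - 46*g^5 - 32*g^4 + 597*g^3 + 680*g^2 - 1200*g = (g - 5)*(g^6 + 5*g^5 - 21*g^4 - 137*g^3 - 88*g^2 + 240*g) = (g - 5)*(g + 4)*(g^5 + g^4 - 25*g^3 - 37*g^2 + 60*g) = (g - 5)^2*(g + 4)*(g^4 + 6*g^3 + 5*g^2 - 12*g) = (g - 5)^2*(g - 1)*(g + 4)*(g^3 + 7*g^2 + 12*g) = g*(g - 5)^2*(g - 1)*(g + 4)*(g^2 + 7*g + 12) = g*(g - 5)^2*(g - 1)*(g + 4)^2*(g + 3)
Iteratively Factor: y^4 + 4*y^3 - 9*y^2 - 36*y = (y - 3)*(y^3 + 7*y^2 + 12*y) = (y - 3)*(y + 3)*(y^2 + 4*y) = (y - 3)*(y + 3)*(y + 4)*(y)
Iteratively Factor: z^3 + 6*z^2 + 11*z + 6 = (z + 1)*(z^2 + 5*z + 6) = (z + 1)*(z + 3)*(z + 2)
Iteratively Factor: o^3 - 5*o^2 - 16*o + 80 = (o - 4)*(o^2 - o - 20) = (o - 4)*(o + 4)*(o - 5)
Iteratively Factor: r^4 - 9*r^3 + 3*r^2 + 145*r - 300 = (r - 3)*(r^3 - 6*r^2 - 15*r + 100) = (r - 5)*(r - 3)*(r^2 - r - 20) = (r - 5)*(r - 3)*(r + 4)*(r - 5)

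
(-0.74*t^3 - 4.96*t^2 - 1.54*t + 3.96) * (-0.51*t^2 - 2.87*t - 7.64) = 0.3774*t^5 + 4.6534*t^4 + 20.6742*t^3 + 40.2946*t^2 + 0.400399999999999*t - 30.2544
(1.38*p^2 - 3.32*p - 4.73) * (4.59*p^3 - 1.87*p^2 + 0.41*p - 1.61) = 6.3342*p^5 - 17.8194*p^4 - 14.9365*p^3 + 5.2621*p^2 + 3.4059*p + 7.6153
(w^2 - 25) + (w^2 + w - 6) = 2*w^2 + w - 31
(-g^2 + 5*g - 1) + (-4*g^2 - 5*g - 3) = -5*g^2 - 4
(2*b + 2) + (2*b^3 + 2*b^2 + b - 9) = 2*b^3 + 2*b^2 + 3*b - 7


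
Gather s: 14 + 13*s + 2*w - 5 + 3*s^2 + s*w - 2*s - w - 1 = 3*s^2 + s*(w + 11) + w + 8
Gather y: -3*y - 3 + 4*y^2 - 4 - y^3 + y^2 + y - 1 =-y^3 + 5*y^2 - 2*y - 8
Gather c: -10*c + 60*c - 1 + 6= 50*c + 5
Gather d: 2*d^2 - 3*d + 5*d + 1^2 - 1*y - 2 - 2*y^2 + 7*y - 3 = 2*d^2 + 2*d - 2*y^2 + 6*y - 4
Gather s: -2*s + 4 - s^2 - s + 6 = -s^2 - 3*s + 10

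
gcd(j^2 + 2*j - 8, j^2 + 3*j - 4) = j + 4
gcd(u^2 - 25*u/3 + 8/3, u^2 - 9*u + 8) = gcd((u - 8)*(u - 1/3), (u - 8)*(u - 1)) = u - 8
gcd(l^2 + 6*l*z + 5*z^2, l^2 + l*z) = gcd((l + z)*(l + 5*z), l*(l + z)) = l + z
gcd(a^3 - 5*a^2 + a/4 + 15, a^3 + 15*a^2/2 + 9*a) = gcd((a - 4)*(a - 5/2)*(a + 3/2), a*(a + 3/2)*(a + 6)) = a + 3/2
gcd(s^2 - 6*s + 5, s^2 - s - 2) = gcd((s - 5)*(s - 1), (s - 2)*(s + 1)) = 1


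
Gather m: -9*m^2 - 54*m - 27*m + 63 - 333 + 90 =-9*m^2 - 81*m - 180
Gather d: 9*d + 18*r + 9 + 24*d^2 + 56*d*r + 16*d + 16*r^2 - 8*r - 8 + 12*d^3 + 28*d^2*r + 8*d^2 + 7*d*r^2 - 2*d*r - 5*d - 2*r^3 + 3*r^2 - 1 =12*d^3 + d^2*(28*r + 32) + d*(7*r^2 + 54*r + 20) - 2*r^3 + 19*r^2 + 10*r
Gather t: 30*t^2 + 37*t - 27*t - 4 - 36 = 30*t^2 + 10*t - 40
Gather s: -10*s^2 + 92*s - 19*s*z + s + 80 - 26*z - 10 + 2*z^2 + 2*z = -10*s^2 + s*(93 - 19*z) + 2*z^2 - 24*z + 70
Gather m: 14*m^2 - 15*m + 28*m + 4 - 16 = 14*m^2 + 13*m - 12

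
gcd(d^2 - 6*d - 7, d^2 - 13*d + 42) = d - 7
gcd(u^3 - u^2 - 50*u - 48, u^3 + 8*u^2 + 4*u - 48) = u + 6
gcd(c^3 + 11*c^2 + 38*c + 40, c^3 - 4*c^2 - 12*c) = c + 2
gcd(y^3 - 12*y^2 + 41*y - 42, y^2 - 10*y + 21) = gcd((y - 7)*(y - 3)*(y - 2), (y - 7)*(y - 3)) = y^2 - 10*y + 21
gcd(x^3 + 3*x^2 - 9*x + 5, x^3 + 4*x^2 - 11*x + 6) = x^2 - 2*x + 1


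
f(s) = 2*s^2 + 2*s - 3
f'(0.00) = 2.00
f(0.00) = -3.00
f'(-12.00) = -46.00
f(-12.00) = 261.00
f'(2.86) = 13.44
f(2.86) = 19.08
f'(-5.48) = -19.92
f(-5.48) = 46.10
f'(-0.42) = 0.32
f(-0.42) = -3.49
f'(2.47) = 11.88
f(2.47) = 14.14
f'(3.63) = 16.52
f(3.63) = 30.61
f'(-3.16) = -10.64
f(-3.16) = 10.65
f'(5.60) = 24.40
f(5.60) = 70.92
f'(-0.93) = -1.72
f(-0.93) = -3.13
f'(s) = 4*s + 2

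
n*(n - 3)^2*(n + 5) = n^4 - n^3 - 21*n^2 + 45*n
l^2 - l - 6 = (l - 3)*(l + 2)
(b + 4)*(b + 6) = b^2 + 10*b + 24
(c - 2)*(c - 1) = c^2 - 3*c + 2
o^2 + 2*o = o*(o + 2)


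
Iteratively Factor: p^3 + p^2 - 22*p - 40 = (p + 2)*(p^2 - p - 20) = (p - 5)*(p + 2)*(p + 4)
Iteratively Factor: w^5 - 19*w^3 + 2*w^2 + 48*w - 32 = (w + 2)*(w^4 - 2*w^3 - 15*w^2 + 32*w - 16) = (w - 1)*(w + 2)*(w^3 - w^2 - 16*w + 16) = (w - 4)*(w - 1)*(w + 2)*(w^2 + 3*w - 4) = (w - 4)*(w - 1)*(w + 2)*(w + 4)*(w - 1)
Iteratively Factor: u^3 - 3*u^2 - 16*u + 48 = (u - 4)*(u^2 + u - 12) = (u - 4)*(u - 3)*(u + 4)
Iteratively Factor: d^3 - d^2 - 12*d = (d - 4)*(d^2 + 3*d) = d*(d - 4)*(d + 3)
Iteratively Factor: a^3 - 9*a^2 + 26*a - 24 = (a - 4)*(a^2 - 5*a + 6) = (a - 4)*(a - 3)*(a - 2)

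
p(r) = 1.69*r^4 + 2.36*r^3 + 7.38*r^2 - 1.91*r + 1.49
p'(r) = 6.76*r^3 + 7.08*r^2 + 14.76*r - 1.91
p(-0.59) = 4.91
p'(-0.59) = -9.54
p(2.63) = 171.30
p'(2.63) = 208.85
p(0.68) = 4.71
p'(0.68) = 13.53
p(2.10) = 84.75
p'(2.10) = 122.91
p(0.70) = 4.98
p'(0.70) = 14.21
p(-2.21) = 56.60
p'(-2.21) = -72.92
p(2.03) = 76.47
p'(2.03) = 113.78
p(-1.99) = 42.42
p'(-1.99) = -56.52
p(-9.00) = 9984.11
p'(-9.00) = -4489.31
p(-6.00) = 1959.11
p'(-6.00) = -1295.75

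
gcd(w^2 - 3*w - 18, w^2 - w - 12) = w + 3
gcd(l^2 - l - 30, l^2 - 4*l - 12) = l - 6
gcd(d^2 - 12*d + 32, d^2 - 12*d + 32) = d^2 - 12*d + 32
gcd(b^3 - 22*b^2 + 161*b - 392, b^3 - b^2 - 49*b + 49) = b - 7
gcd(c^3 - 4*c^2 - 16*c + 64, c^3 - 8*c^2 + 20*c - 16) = c - 4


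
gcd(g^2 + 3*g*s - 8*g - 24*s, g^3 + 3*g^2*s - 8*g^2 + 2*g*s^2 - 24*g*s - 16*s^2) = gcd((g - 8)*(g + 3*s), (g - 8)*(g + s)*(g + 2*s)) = g - 8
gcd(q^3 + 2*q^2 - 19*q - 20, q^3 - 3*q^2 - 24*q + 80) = q^2 + q - 20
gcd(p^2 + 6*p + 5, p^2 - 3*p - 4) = p + 1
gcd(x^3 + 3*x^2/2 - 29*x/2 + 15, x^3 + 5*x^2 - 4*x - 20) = x^2 + 3*x - 10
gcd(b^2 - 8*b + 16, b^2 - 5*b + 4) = b - 4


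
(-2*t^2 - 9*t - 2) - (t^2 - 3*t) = -3*t^2 - 6*t - 2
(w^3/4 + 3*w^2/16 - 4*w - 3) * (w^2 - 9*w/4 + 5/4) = w^5/4 - 3*w^4/8 - 263*w^3/64 + 399*w^2/64 + 7*w/4 - 15/4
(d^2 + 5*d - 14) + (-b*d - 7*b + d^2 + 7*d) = -b*d - 7*b + 2*d^2 + 12*d - 14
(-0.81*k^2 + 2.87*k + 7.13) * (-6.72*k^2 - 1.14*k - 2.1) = 5.4432*k^4 - 18.363*k^3 - 49.4844*k^2 - 14.1552*k - 14.973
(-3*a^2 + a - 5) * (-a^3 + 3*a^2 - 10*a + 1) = 3*a^5 - 10*a^4 + 38*a^3 - 28*a^2 + 51*a - 5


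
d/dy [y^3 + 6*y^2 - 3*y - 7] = 3*y^2 + 12*y - 3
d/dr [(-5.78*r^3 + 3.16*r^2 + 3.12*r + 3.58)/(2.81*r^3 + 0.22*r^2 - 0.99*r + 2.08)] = (-10.1512*r^4 - 6.09*r^3 - 70.0614*r^2 + 11.5704*r + 10.0338)/(7.8961*r^6 + 1.2364*r^5 - 5.5154*r^4 + 11.254*r^3 + 1.8953*r^2 - 4.1184*r + 4.3264)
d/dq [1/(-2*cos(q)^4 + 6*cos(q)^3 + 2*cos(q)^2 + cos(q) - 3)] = 2*(11*sin(q) + 9*sin(3*q) - 2*sin(4*q))/((1 - cos(2*q))^2 - 11*cos(q) + 2*cos(2*q) - 3*cos(3*q) + 4)^2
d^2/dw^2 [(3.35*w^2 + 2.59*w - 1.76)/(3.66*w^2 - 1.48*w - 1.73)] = (-5.6843418860808e-14*w^4 + 105.681768*w^3 - 14.188356*w^2 + 155.59758*w - 23.208586)/(49.027896*w^6 - 59.476464*w^5 - 45.472572*w^4 + 52.984592*w^3 + 21.493866*w^2 - 13.288476*w - 5.177717)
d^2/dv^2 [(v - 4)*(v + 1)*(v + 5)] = 6*v + 4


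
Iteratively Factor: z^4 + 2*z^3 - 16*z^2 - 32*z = (z + 4)*(z^3 - 2*z^2 - 8*z) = (z + 2)*(z + 4)*(z^2 - 4*z) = (z - 4)*(z + 2)*(z + 4)*(z)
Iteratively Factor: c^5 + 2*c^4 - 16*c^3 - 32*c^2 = (c + 4)*(c^4 - 2*c^3 - 8*c^2) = c*(c + 4)*(c^3 - 2*c^2 - 8*c) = c*(c + 2)*(c + 4)*(c^2 - 4*c) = c^2*(c + 2)*(c + 4)*(c - 4)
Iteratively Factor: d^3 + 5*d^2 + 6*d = (d + 2)*(d^2 + 3*d) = (d + 2)*(d + 3)*(d)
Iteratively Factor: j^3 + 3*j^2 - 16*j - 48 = (j + 4)*(j^2 - j - 12) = (j + 3)*(j + 4)*(j - 4)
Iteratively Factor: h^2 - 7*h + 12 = (h - 4)*(h - 3)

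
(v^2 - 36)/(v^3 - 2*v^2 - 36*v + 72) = 1/(v - 2)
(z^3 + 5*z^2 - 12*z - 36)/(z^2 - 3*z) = z + 8 + 12/z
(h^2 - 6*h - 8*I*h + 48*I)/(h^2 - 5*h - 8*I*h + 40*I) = (h - 6)/(h - 5)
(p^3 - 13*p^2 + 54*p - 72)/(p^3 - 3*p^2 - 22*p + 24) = (p^2 - 7*p + 12)/(p^2 + 3*p - 4)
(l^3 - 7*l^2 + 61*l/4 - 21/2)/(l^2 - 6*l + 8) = (l^2 - 5*l + 21/4)/(l - 4)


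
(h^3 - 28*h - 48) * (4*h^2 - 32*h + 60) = 4*h^5 - 32*h^4 - 52*h^3 + 704*h^2 - 144*h - 2880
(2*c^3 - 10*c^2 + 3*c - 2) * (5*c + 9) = 10*c^4 - 32*c^3 - 75*c^2 + 17*c - 18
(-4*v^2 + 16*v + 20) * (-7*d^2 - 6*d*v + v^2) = 28*d^2*v^2 - 112*d^2*v - 140*d^2 + 24*d*v^3 - 96*d*v^2 - 120*d*v - 4*v^4 + 16*v^3 + 20*v^2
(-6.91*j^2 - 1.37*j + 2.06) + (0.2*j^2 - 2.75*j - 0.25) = -6.71*j^2 - 4.12*j + 1.81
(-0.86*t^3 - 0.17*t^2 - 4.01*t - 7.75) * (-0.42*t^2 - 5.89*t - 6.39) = 0.3612*t^5 + 5.1368*t^4 + 8.1809*t^3 + 27.9602*t^2 + 71.2714*t + 49.5225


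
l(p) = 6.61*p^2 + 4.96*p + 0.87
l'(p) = 13.22*p + 4.96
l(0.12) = 1.56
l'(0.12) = 6.55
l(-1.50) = 8.30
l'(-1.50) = -14.87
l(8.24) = 490.54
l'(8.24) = 113.89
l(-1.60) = 9.86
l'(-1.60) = -16.19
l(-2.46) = 28.67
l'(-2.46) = -27.56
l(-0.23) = 0.08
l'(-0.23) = 1.92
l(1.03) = 12.99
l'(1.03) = 18.58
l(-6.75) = 268.56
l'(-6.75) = -84.28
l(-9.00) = 491.64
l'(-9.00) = -114.02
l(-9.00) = 491.64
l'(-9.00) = -114.02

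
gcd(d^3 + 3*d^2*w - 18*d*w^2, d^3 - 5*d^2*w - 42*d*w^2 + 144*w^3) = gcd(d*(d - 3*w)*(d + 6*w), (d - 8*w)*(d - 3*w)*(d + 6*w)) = -d^2 - 3*d*w + 18*w^2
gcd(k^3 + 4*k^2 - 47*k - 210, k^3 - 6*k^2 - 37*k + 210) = k^2 - k - 42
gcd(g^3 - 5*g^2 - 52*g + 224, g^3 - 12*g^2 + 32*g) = g^2 - 12*g + 32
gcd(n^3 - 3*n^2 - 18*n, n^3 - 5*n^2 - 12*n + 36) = n^2 - 3*n - 18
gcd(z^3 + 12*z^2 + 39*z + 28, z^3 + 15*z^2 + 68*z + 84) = z + 7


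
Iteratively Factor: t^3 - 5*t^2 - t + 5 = (t - 5)*(t^2 - 1) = (t - 5)*(t - 1)*(t + 1)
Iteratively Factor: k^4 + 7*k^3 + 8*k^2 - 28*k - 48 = (k + 3)*(k^3 + 4*k^2 - 4*k - 16) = (k - 2)*(k + 3)*(k^2 + 6*k + 8) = (k - 2)*(k + 3)*(k + 4)*(k + 2)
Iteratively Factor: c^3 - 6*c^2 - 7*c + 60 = (c - 4)*(c^2 - 2*c - 15) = (c - 5)*(c - 4)*(c + 3)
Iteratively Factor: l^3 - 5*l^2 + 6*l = (l - 2)*(l^2 - 3*l) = l*(l - 2)*(l - 3)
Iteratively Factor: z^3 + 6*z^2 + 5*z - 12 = (z - 1)*(z^2 + 7*z + 12) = (z - 1)*(z + 4)*(z + 3)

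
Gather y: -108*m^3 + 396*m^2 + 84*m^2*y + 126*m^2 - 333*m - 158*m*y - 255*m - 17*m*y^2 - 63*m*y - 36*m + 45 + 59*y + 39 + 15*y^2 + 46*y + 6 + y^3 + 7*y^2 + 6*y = -108*m^3 + 522*m^2 - 624*m + y^3 + y^2*(22 - 17*m) + y*(84*m^2 - 221*m + 111) + 90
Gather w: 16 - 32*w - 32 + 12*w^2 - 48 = 12*w^2 - 32*w - 64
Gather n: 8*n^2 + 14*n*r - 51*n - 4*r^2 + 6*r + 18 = 8*n^2 + n*(14*r - 51) - 4*r^2 + 6*r + 18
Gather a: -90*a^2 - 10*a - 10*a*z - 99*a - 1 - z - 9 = -90*a^2 + a*(-10*z - 109) - z - 10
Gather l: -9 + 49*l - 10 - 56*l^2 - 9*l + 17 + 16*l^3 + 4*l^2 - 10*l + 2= 16*l^3 - 52*l^2 + 30*l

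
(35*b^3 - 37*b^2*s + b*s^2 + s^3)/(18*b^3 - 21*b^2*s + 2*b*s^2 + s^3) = (-35*b^2 + 2*b*s + s^2)/(-18*b^2 + 3*b*s + s^2)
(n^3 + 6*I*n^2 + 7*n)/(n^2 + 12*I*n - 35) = n*(n - I)/(n + 5*I)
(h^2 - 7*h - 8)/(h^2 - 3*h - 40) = (h + 1)/(h + 5)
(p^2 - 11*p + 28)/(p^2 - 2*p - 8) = (p - 7)/(p + 2)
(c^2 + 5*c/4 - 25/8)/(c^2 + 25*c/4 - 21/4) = (8*c^2 + 10*c - 25)/(2*(4*c^2 + 25*c - 21))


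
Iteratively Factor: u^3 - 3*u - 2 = (u - 2)*(u^2 + 2*u + 1) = (u - 2)*(u + 1)*(u + 1)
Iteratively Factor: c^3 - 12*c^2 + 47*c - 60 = (c - 4)*(c^2 - 8*c + 15) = (c - 5)*(c - 4)*(c - 3)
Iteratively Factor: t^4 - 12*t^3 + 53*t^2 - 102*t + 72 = (t - 3)*(t^3 - 9*t^2 + 26*t - 24) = (t - 3)*(t - 2)*(t^2 - 7*t + 12) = (t - 4)*(t - 3)*(t - 2)*(t - 3)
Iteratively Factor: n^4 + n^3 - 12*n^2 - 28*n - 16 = (n + 1)*(n^3 - 12*n - 16) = (n + 1)*(n + 2)*(n^2 - 2*n - 8) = (n + 1)*(n + 2)^2*(n - 4)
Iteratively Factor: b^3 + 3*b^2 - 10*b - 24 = (b - 3)*(b^2 + 6*b + 8) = (b - 3)*(b + 2)*(b + 4)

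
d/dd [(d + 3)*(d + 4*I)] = 2*d + 3 + 4*I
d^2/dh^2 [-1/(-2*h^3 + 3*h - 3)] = 6*(-2*h*(2*h^3 - 3*h + 3) + 3*(2*h^2 - 1)^2)/(2*h^3 - 3*h + 3)^3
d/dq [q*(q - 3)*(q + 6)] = 3*q^2 + 6*q - 18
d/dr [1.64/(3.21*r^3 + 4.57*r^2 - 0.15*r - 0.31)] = (-15.7932*r^2 - 14.9896*r + 0.246)/(3.21*r^3 + 4.57*r^2 - 0.15*r - 0.31)^2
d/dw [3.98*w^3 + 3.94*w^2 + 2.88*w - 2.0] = 11.94*w^2 + 7.88*w + 2.88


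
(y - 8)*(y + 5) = y^2 - 3*y - 40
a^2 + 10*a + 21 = (a + 3)*(a + 7)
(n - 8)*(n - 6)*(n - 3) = n^3 - 17*n^2 + 90*n - 144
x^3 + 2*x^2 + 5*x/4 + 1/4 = (x + 1/2)^2*(x + 1)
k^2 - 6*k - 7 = (k - 7)*(k + 1)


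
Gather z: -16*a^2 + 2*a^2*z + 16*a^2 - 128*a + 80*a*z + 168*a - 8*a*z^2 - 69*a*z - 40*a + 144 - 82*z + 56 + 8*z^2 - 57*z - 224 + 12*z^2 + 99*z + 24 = z^2*(20 - 8*a) + z*(2*a^2 + 11*a - 40)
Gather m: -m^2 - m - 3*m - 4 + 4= -m^2 - 4*m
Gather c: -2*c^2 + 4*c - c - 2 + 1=-2*c^2 + 3*c - 1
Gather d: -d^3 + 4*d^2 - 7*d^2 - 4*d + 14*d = -d^3 - 3*d^2 + 10*d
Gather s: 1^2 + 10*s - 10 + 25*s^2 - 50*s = 25*s^2 - 40*s - 9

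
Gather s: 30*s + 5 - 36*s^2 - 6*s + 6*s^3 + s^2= 6*s^3 - 35*s^2 + 24*s + 5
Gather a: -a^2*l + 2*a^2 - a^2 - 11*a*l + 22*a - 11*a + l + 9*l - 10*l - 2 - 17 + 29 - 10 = a^2*(1 - l) + a*(11 - 11*l)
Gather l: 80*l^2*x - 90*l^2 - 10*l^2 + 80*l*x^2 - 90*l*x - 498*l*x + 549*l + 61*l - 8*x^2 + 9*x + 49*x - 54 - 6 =l^2*(80*x - 100) + l*(80*x^2 - 588*x + 610) - 8*x^2 + 58*x - 60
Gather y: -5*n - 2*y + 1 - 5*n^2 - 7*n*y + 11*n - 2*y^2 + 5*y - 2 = -5*n^2 + 6*n - 2*y^2 + y*(3 - 7*n) - 1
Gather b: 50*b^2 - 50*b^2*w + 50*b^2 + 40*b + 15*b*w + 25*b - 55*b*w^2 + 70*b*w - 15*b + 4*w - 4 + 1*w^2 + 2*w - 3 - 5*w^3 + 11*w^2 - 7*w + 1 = b^2*(100 - 50*w) + b*(-55*w^2 + 85*w + 50) - 5*w^3 + 12*w^2 - w - 6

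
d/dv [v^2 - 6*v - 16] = 2*v - 6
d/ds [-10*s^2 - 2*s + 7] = -20*s - 2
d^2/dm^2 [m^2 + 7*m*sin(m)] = -7*m*sin(m) + 14*cos(m) + 2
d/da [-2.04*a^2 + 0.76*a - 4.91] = 0.76 - 4.08*a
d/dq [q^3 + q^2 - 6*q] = 3*q^2 + 2*q - 6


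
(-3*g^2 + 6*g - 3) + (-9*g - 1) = -3*g^2 - 3*g - 4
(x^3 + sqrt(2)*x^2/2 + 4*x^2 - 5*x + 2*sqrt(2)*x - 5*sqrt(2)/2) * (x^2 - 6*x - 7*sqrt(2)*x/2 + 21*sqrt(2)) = x^5 - 3*sqrt(2)*x^4 - 2*x^4 - 65*x^3/2 + 6*sqrt(2)*x^3 + 37*x^2 + 87*sqrt(2)*x^2 - 90*sqrt(2)*x + 203*x/2 - 105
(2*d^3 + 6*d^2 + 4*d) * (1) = 2*d^3 + 6*d^2 + 4*d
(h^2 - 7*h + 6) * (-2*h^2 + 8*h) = -2*h^4 + 22*h^3 - 68*h^2 + 48*h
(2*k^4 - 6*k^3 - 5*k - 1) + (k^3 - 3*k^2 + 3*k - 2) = 2*k^4 - 5*k^3 - 3*k^2 - 2*k - 3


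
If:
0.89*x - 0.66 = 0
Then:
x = 0.74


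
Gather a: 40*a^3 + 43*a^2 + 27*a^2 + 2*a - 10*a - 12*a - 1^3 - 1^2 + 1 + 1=40*a^3 + 70*a^2 - 20*a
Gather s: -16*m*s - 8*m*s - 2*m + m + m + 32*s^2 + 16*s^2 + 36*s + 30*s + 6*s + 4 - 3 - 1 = 48*s^2 + s*(72 - 24*m)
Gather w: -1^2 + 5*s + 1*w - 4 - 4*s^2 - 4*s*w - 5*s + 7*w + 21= -4*s^2 + w*(8 - 4*s) + 16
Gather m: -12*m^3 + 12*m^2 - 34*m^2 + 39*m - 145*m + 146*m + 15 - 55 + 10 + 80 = -12*m^3 - 22*m^2 + 40*m + 50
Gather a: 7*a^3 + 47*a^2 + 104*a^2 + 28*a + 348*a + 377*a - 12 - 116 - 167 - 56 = 7*a^3 + 151*a^2 + 753*a - 351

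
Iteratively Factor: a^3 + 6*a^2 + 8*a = (a)*(a^2 + 6*a + 8) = a*(a + 4)*(a + 2)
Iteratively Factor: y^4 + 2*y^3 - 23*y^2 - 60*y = (y - 5)*(y^3 + 7*y^2 + 12*y) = (y - 5)*(y + 3)*(y^2 + 4*y) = y*(y - 5)*(y + 3)*(y + 4)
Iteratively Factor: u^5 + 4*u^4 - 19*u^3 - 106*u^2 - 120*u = (u)*(u^4 + 4*u^3 - 19*u^2 - 106*u - 120) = u*(u - 5)*(u^3 + 9*u^2 + 26*u + 24) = u*(u - 5)*(u + 2)*(u^2 + 7*u + 12) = u*(u - 5)*(u + 2)*(u + 4)*(u + 3)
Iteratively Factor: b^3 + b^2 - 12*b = (b + 4)*(b^2 - 3*b) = b*(b + 4)*(b - 3)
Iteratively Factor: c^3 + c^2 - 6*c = (c - 2)*(c^2 + 3*c) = (c - 2)*(c + 3)*(c)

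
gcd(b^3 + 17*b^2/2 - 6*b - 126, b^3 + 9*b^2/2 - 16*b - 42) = b^2 + 5*b/2 - 21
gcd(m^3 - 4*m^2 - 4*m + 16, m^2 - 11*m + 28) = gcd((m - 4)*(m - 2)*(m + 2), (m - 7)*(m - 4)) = m - 4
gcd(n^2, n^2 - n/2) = n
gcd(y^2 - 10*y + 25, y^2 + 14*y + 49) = 1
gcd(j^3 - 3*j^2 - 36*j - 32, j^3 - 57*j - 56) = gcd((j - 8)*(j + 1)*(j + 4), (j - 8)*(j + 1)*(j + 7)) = j^2 - 7*j - 8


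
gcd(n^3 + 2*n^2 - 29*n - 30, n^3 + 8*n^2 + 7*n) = n + 1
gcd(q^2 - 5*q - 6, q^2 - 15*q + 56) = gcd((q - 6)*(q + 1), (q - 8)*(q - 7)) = 1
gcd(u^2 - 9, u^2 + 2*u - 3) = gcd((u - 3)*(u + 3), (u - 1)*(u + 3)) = u + 3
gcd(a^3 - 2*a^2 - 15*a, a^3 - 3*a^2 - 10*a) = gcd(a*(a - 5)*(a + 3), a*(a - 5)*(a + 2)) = a^2 - 5*a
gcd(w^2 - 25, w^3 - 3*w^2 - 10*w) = w - 5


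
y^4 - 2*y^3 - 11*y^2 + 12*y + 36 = (y - 3)^2*(y + 2)^2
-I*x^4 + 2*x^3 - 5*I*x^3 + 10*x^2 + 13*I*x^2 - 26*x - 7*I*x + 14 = (x - 1)*(x + 7)*(x + 2*I)*(-I*x + I)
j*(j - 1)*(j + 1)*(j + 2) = j^4 + 2*j^3 - j^2 - 2*j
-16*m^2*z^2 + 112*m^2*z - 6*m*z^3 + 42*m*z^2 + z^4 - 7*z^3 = z*(-8*m + z)*(2*m + z)*(z - 7)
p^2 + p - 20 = (p - 4)*(p + 5)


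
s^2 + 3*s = s*(s + 3)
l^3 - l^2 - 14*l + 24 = (l - 3)*(l - 2)*(l + 4)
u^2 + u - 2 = (u - 1)*(u + 2)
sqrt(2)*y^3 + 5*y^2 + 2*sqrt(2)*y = y*(y + 2*sqrt(2))*(sqrt(2)*y + 1)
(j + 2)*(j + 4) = j^2 + 6*j + 8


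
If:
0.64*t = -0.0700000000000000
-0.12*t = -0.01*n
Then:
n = -1.31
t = -0.11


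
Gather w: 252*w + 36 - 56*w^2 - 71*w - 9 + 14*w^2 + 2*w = -42*w^2 + 183*w + 27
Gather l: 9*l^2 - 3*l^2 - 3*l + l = 6*l^2 - 2*l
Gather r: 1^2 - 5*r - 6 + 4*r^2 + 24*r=4*r^2 + 19*r - 5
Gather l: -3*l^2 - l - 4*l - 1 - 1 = -3*l^2 - 5*l - 2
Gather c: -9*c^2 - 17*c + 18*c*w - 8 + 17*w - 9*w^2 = -9*c^2 + c*(18*w - 17) - 9*w^2 + 17*w - 8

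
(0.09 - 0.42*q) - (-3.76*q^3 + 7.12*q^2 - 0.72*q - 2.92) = 3.76*q^3 - 7.12*q^2 + 0.3*q + 3.01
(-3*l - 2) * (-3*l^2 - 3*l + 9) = 9*l^3 + 15*l^2 - 21*l - 18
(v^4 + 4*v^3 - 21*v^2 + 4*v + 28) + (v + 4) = v^4 + 4*v^3 - 21*v^2 + 5*v + 32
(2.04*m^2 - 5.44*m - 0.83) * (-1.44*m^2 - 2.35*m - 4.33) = -2.9376*m^4 + 3.0396*m^3 + 5.146*m^2 + 25.5057*m + 3.5939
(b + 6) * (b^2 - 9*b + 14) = b^3 - 3*b^2 - 40*b + 84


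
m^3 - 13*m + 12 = (m - 3)*(m - 1)*(m + 4)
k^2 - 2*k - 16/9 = (k - 8/3)*(k + 2/3)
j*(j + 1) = j^2 + j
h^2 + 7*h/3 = h*(h + 7/3)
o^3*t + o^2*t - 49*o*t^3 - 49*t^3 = (o - 7*t)*(o + 7*t)*(o*t + t)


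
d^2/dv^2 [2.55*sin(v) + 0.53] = -2.55*sin(v)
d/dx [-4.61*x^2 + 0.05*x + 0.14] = 0.05 - 9.22*x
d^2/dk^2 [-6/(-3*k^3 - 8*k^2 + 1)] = 12*(k^2*(9*k + 16)^2 - (9*k + 8)*(3*k^3 + 8*k^2 - 1))/(3*k^3 + 8*k^2 - 1)^3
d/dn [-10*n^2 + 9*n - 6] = 9 - 20*n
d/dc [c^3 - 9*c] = 3*c^2 - 9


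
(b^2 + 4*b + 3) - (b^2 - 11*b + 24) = 15*b - 21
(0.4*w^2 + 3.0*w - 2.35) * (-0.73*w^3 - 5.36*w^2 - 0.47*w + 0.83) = -0.292*w^5 - 4.334*w^4 - 14.5525*w^3 + 11.518*w^2 + 3.5945*w - 1.9505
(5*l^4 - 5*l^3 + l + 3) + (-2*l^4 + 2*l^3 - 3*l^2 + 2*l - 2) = 3*l^4 - 3*l^3 - 3*l^2 + 3*l + 1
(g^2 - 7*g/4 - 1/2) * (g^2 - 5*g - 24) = g^4 - 27*g^3/4 - 63*g^2/4 + 89*g/2 + 12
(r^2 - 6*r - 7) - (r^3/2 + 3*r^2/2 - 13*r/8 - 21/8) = -r^3/2 - r^2/2 - 35*r/8 - 35/8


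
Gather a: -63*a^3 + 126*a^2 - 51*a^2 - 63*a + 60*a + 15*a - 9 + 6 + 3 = -63*a^3 + 75*a^2 + 12*a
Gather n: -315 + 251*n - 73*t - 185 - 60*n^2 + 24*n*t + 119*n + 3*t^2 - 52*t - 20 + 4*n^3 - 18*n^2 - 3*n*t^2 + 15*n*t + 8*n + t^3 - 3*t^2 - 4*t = 4*n^3 - 78*n^2 + n*(-3*t^2 + 39*t + 378) + t^3 - 129*t - 520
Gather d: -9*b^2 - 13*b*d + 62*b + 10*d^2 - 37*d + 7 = -9*b^2 + 62*b + 10*d^2 + d*(-13*b - 37) + 7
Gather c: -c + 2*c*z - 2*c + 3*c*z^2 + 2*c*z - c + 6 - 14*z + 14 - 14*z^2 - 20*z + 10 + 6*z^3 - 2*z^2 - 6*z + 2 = c*(3*z^2 + 4*z - 4) + 6*z^3 - 16*z^2 - 40*z + 32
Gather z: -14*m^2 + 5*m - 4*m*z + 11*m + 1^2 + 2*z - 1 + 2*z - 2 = -14*m^2 + 16*m + z*(4 - 4*m) - 2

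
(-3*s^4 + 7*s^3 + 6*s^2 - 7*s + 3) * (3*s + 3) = -9*s^5 + 12*s^4 + 39*s^3 - 3*s^2 - 12*s + 9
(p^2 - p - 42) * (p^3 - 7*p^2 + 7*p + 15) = p^5 - 8*p^4 - 28*p^3 + 302*p^2 - 309*p - 630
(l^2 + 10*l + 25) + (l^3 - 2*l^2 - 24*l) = l^3 - l^2 - 14*l + 25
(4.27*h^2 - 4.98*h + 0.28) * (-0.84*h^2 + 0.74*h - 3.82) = -3.5868*h^4 + 7.343*h^3 - 20.2318*h^2 + 19.2308*h - 1.0696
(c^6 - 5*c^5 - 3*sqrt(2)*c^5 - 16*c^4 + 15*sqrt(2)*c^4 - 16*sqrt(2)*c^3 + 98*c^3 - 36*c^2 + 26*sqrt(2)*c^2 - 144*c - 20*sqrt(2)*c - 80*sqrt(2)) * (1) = c^6 - 5*c^5 - 3*sqrt(2)*c^5 - 16*c^4 + 15*sqrt(2)*c^4 - 16*sqrt(2)*c^3 + 98*c^3 - 36*c^2 + 26*sqrt(2)*c^2 - 144*c - 20*sqrt(2)*c - 80*sqrt(2)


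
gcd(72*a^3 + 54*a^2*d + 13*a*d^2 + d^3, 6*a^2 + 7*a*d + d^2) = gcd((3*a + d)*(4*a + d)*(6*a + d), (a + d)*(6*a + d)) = 6*a + d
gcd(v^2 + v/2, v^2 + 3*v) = v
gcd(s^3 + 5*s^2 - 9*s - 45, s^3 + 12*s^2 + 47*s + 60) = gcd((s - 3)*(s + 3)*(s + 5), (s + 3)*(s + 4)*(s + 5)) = s^2 + 8*s + 15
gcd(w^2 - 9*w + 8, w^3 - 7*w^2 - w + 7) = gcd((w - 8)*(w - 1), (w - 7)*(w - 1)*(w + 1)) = w - 1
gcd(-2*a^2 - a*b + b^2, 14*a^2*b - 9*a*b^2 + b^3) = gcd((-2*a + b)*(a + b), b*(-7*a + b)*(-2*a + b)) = 2*a - b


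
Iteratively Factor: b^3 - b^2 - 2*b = (b)*(b^2 - b - 2) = b*(b - 2)*(b + 1)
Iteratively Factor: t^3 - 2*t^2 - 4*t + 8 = (t - 2)*(t^2 - 4) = (t - 2)^2*(t + 2)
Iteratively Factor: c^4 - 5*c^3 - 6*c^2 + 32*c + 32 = (c - 4)*(c^3 - c^2 - 10*c - 8) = (c - 4)^2*(c^2 + 3*c + 2) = (c - 4)^2*(c + 1)*(c + 2)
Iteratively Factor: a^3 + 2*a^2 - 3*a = (a)*(a^2 + 2*a - 3) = a*(a - 1)*(a + 3)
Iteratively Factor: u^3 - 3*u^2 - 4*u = (u - 4)*(u^2 + u) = u*(u - 4)*(u + 1)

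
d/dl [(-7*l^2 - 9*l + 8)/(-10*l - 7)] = (70*l^2 + 98*l + 143)/(100*l^2 + 140*l + 49)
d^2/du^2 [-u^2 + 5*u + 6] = -2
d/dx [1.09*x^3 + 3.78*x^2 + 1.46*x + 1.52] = 3.27*x^2 + 7.56*x + 1.46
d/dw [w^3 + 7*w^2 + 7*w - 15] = 3*w^2 + 14*w + 7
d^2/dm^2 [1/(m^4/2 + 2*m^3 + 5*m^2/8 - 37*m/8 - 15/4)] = 16*(-(24*m^2 + 48*m + 5)*(4*m^4 + 16*m^3 + 5*m^2 - 37*m - 30) + (16*m^3 + 48*m^2 + 10*m - 37)^2)/(4*m^4 + 16*m^3 + 5*m^2 - 37*m - 30)^3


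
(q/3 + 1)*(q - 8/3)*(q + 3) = q^3/3 + 10*q^2/9 - 7*q/3 - 8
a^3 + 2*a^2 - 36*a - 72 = (a - 6)*(a + 2)*(a + 6)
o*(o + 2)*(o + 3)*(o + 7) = o^4 + 12*o^3 + 41*o^2 + 42*o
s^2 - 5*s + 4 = (s - 4)*(s - 1)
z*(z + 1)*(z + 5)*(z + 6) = z^4 + 12*z^3 + 41*z^2 + 30*z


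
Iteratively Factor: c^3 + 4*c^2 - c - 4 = (c + 1)*(c^2 + 3*c - 4) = (c + 1)*(c + 4)*(c - 1)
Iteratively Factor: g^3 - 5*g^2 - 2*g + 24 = (g - 3)*(g^2 - 2*g - 8) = (g - 3)*(g + 2)*(g - 4)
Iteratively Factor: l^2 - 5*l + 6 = (l - 2)*(l - 3)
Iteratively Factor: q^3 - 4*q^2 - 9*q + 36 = (q - 3)*(q^2 - q - 12) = (q - 3)*(q + 3)*(q - 4)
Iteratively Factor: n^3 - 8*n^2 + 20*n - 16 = (n - 2)*(n^2 - 6*n + 8) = (n - 4)*(n - 2)*(n - 2)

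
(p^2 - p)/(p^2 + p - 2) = p/(p + 2)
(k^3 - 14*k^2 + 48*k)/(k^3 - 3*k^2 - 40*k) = (k - 6)/(k + 5)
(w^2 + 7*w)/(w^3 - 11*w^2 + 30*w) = (w + 7)/(w^2 - 11*w + 30)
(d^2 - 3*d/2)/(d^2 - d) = (d - 3/2)/(d - 1)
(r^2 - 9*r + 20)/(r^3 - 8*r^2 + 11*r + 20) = 1/(r + 1)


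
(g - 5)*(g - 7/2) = g^2 - 17*g/2 + 35/2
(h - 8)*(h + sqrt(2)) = h^2 - 8*h + sqrt(2)*h - 8*sqrt(2)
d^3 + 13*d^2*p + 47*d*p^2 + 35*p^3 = (d + p)*(d + 5*p)*(d + 7*p)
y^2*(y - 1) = y^3 - y^2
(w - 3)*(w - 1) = w^2 - 4*w + 3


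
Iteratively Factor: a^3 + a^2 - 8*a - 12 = (a + 2)*(a^2 - a - 6) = (a + 2)^2*(a - 3)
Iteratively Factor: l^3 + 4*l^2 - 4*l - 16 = (l - 2)*(l^2 + 6*l + 8) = (l - 2)*(l + 4)*(l + 2)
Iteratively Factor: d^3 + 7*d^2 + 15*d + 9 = (d + 3)*(d^2 + 4*d + 3) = (d + 3)^2*(d + 1)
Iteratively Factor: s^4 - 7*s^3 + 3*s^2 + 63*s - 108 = (s - 3)*(s^3 - 4*s^2 - 9*s + 36) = (s - 4)*(s - 3)*(s^2 - 9) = (s - 4)*(s - 3)^2*(s + 3)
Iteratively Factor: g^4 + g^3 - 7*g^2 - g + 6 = (g - 2)*(g^3 + 3*g^2 - g - 3) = (g - 2)*(g + 1)*(g^2 + 2*g - 3) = (g - 2)*(g + 1)*(g + 3)*(g - 1)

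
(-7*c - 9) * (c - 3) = -7*c^2 + 12*c + 27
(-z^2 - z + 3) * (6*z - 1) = -6*z^3 - 5*z^2 + 19*z - 3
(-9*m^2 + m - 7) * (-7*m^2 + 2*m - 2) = 63*m^4 - 25*m^3 + 69*m^2 - 16*m + 14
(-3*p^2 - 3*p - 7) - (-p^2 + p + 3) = -2*p^2 - 4*p - 10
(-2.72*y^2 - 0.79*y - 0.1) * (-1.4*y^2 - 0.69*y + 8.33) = 3.808*y^4 + 2.9828*y^3 - 21.9725*y^2 - 6.5117*y - 0.833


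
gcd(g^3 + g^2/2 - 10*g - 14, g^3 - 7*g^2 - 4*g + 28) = g + 2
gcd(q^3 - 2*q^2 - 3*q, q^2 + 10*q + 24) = 1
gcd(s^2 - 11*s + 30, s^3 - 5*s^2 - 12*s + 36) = s - 6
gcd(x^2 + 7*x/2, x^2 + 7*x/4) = x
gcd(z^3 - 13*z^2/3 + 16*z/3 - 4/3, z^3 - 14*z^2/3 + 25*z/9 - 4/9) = z - 1/3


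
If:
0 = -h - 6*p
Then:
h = -6*p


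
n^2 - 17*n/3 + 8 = (n - 3)*(n - 8/3)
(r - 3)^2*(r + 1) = r^3 - 5*r^2 + 3*r + 9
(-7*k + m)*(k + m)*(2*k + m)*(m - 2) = -14*k^3*m + 28*k^3 - 19*k^2*m^2 + 38*k^2*m - 4*k*m^3 + 8*k*m^2 + m^4 - 2*m^3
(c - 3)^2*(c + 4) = c^3 - 2*c^2 - 15*c + 36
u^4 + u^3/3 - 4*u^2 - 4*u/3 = u*(u - 2)*(u + 1/3)*(u + 2)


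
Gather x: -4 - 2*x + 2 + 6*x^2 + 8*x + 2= 6*x^2 + 6*x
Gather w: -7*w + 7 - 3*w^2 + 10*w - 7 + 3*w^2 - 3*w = 0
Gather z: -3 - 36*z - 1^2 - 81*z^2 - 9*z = -81*z^2 - 45*z - 4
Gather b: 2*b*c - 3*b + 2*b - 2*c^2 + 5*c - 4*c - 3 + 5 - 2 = b*(2*c - 1) - 2*c^2 + c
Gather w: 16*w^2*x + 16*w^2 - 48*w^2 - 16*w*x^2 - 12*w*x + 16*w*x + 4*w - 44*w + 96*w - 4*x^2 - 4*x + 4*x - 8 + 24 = w^2*(16*x - 32) + w*(-16*x^2 + 4*x + 56) - 4*x^2 + 16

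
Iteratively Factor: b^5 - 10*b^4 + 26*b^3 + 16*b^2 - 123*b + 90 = (b - 1)*(b^4 - 9*b^3 + 17*b^2 + 33*b - 90) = (b - 5)*(b - 1)*(b^3 - 4*b^2 - 3*b + 18) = (b - 5)*(b - 3)*(b - 1)*(b^2 - b - 6) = (b - 5)*(b - 3)*(b - 1)*(b + 2)*(b - 3)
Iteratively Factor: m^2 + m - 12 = (m - 3)*(m + 4)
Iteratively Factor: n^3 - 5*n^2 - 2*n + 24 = (n - 3)*(n^2 - 2*n - 8) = (n - 3)*(n + 2)*(n - 4)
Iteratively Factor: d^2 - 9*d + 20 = (d - 4)*(d - 5)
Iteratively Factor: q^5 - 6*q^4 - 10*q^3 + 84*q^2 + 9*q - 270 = (q - 3)*(q^4 - 3*q^3 - 19*q^2 + 27*q + 90) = (q - 5)*(q - 3)*(q^3 + 2*q^2 - 9*q - 18) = (q - 5)*(q - 3)*(q + 3)*(q^2 - q - 6) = (q - 5)*(q - 3)*(q + 2)*(q + 3)*(q - 3)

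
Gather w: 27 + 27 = 54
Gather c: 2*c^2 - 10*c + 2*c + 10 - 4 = 2*c^2 - 8*c + 6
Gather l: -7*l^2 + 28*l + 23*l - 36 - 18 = -7*l^2 + 51*l - 54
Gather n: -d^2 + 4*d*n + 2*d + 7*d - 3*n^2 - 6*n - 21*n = -d^2 + 9*d - 3*n^2 + n*(4*d - 27)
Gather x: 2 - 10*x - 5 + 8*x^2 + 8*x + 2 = 8*x^2 - 2*x - 1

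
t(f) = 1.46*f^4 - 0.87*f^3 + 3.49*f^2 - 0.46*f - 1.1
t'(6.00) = 1208.90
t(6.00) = 1826.02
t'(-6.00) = -1397.74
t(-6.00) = 2207.38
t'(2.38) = 80.10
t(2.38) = 52.69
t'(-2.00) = -71.58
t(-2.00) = 44.10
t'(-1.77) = -53.38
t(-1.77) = 29.80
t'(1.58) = 27.09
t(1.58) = 12.55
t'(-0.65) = -7.70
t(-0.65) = 1.17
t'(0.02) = -0.32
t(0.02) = -1.11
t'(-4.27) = -532.52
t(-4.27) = 617.59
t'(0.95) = 8.82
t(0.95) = 2.06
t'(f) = 5.84*f^3 - 2.61*f^2 + 6.98*f - 0.46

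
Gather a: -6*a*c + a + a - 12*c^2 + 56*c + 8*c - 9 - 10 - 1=a*(2 - 6*c) - 12*c^2 + 64*c - 20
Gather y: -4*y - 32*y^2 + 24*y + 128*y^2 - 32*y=96*y^2 - 12*y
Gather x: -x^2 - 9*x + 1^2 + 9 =-x^2 - 9*x + 10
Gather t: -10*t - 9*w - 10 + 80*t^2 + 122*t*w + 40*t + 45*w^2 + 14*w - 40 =80*t^2 + t*(122*w + 30) + 45*w^2 + 5*w - 50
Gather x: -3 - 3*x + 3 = -3*x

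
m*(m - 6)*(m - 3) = m^3 - 9*m^2 + 18*m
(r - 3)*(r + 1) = r^2 - 2*r - 3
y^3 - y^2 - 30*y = y*(y - 6)*(y + 5)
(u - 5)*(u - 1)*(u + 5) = u^3 - u^2 - 25*u + 25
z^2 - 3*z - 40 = (z - 8)*(z + 5)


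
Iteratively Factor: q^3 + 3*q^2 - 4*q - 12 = (q + 3)*(q^2 - 4) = (q + 2)*(q + 3)*(q - 2)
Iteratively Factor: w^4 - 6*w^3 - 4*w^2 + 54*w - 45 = (w + 3)*(w^3 - 9*w^2 + 23*w - 15) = (w - 1)*(w + 3)*(w^2 - 8*w + 15) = (w - 5)*(w - 1)*(w + 3)*(w - 3)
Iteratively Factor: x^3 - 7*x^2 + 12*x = (x - 3)*(x^2 - 4*x) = (x - 4)*(x - 3)*(x)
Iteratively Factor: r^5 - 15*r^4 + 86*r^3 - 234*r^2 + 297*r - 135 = (r - 3)*(r^4 - 12*r^3 + 50*r^2 - 84*r + 45) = (r - 3)^2*(r^3 - 9*r^2 + 23*r - 15) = (r - 3)^2*(r - 1)*(r^2 - 8*r + 15) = (r - 5)*(r - 3)^2*(r - 1)*(r - 3)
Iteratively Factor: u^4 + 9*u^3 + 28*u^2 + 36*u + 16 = (u + 2)*(u^3 + 7*u^2 + 14*u + 8) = (u + 2)*(u + 4)*(u^2 + 3*u + 2) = (u + 1)*(u + 2)*(u + 4)*(u + 2)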